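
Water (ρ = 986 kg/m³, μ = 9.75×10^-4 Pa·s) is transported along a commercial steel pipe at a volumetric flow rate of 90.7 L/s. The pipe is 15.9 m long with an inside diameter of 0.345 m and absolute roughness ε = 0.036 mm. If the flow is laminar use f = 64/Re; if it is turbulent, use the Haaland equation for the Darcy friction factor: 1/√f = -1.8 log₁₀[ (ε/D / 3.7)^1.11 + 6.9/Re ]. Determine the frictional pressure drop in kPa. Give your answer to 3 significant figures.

ΔP ≈ 0.321 kPa

Q = 90.7 L/s = 90.7/1000 = 0.0907 m³/s.
Cross-sectional area A = πD²/4 = π(0.345)²/4 = 0.09348 m²; mean velocity V = Q/A = 0.0907/0.09348 = 0.9702 m/s.
Reynolds number Re = ρVD/μ = 986 · 0.9702 · 0.345 / 0.000975 = 3.385e+05.
Re > 4000 → turbulent. Relative roughness ε/D = 3.6e-05/0.345 = 0.000104. Haaland: 1/√f = -1.8 log₁₀[(0.000104/3.7)^1.11 + 6.9/3.385e+05] = -1.8 log₁₀[8.91e-06 + 2.04e-05] = 8.16, so f = 0.01502.
Darcy-Weisbach: ΔP = f(L/D)(ρV²/2) = 0.01502·(15.9/0.345)·(986·0.9702²/2) = 0.01502·46.09·464.1 = 321.2 Pa.
ΔP = 321.2 Pa = 0.321 kPa.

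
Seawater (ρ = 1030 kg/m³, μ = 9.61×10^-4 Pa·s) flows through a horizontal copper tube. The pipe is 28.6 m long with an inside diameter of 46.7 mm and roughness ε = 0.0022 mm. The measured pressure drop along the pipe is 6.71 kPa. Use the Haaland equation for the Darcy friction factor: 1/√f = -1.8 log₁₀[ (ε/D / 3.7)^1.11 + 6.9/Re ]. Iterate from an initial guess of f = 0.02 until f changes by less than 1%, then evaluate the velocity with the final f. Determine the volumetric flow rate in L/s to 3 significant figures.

Q ≈ 1.73 L/s

Rearranging Darcy-Weisbach: V = √(2·ΔP·D/(f·L·ρ)). With ε/D = 2.2e-06/0.0467 = 4.71e-05, iterate starting from f = 0.02:
  f = 0.02 → V = √(2·6710·0.0467/(0.02·28.6·1030)) = 1.031 m/s; Re = ρVD/μ = 5.162e+04; f → 0.02069
  f = 0.02069 → V = 1.014 m/s; Re = 5.075e+04; f → 0.02077
Converged (Δf/f < 1%). With the final f = 0.02077: V = √(2·6710·0.0467/(0.02077·28.6·1030)) = 1.012 m/s.
Q = V·A = 1.012·(π/4·0.0467²) = 0.001734 m³/s = 1.73 L/s.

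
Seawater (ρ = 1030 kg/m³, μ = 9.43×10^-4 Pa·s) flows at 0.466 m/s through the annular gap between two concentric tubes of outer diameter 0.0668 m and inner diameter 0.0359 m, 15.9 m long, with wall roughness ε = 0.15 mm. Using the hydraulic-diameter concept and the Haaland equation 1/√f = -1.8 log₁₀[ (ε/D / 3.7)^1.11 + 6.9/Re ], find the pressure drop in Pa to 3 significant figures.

ΔP ≈ 2010 Pa

Hydraulic diameter D_h = 4A/P = D_o - D_i = 0.0668 - 0.0359 = 0.0309 m.
Re = ρVD_h/μ = 1030·0.466·0.0309/0.000943 = 1.573e+04.
ε/D_h = 0.00015/0.0309 = 0.00485; Haaland gives 1/√f = -1.8 log₁₀[0.000632+0.000439] = 5.346, so f = 0.03498.
ΔP = f(L/D_h)(ρV²/2) = 0.03498·15.9/0.0309·111.8 = 2013 Pa.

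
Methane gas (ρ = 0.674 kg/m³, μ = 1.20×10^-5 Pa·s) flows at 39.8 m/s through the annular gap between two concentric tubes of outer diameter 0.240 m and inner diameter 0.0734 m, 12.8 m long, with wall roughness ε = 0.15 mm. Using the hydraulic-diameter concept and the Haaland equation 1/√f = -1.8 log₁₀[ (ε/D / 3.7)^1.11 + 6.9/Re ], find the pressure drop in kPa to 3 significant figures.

ΔP ≈ 0.817 kPa

Hydraulic diameter D_h = 4A/P = D_o - D_i = 0.24 - 0.0734 = 0.1666 m.
Re = ρVD_h/μ = 0.674·39.8·0.1666/1.2e-05 = 3.724e+05.
ε/D_h = 0.00015/0.1666 = 0.0009; Haaland gives 1/√f = -1.8 log₁₀[9.74e-05+1.85e-05] = 7.084, so f = 0.01993.
ΔP = f(L/D_h)(ρV²/2) = 0.01993·12.8/0.1666·533.8 = 817.2 Pa.
ΔP = 0.817 kPa.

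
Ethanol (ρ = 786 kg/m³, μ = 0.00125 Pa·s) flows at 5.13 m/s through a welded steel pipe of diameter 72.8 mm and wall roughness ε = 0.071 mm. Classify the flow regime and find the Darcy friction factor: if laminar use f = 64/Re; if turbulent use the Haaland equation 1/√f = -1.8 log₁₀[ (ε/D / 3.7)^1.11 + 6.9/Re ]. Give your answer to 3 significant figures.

Re = ρVD/μ = 786·5.13·0.0728/0.00125 = 2.348e+05.
Re > 4000 → turbulent. ε/D = 7.1e-05/0.0728 = 0.000975; Haaland: 1/√f = -1.8 log₁₀[0.000106 + 2.94e-05] = 6.96, so f = 0.02064.

f ≈ 0.0206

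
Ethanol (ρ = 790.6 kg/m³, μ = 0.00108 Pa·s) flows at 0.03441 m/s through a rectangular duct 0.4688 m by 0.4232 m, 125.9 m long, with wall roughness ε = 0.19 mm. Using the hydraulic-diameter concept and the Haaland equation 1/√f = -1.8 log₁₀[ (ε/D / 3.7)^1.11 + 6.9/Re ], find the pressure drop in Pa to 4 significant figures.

ΔP ≈ 4.039 Pa

Hydraulic diameter D_h = 4A/P = 4·(0.4688·0.4232)/(2·(0.4688+0.4232)) = 0.7936/1.784 = 0.4448 m.
Re = ρVD_h/μ = 790.6·0.03441·0.4448/0.00108 = 1.121e+04.
ε/D_h = 0.00019/0.4448 = 0.000427; Haaland gives 1/√f = -1.8 log₁₀[4.26e-05+0.000616] = 5.727, so f = 0.03049.
ΔP = f(L/D_h)(ρV²/2) = 0.03049·125.9/0.4448·0.4681 = 4.039 Pa.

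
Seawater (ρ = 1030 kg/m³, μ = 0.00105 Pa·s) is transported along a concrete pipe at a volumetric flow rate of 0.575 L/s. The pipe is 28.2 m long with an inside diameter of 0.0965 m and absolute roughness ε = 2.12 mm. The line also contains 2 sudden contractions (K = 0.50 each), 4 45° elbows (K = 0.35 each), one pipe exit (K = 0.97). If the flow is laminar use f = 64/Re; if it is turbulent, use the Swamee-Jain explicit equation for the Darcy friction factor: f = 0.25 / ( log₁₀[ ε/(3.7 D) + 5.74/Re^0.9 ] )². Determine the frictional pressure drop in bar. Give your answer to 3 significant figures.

ΔP ≈ 6.31×10^-4 bar

Q = 0.575 L/s = 0.575/1000 = 0.000575 m³/s.
Cross-sectional area A = πD²/4 = π(0.0965)²/4 = 0.007314 m²; mean velocity V = Q/A = 0.000575/0.007314 = 0.07862 m/s.
Reynolds number Re = ρVD/μ = 1030 · 0.07862 · 0.0965 / 0.00105 = 7442.
Re > 4000 → turbulent. Relative roughness ε/D = 0.00212/0.0965 = 0.022. Swamee-Jain: f = 0.25/(log₁₀[0.022/3.7 + 5.74/7442^0.9])² = 0.25/(log₁₀[0.00594 + 0.00188])² = 0.25/(-2.107)² = 0.05632.
Total minor-loss coefficient ΣK = 2·0.5 + 4·0.35 + 1·0.97 = 3.37.
ΔP = [f·L/D + ΣK]·(ρV²/2) = [0.05632·28.2/0.0965 + 3.37]·(1030·0.07862²/2) = [16.46 + 3.37]·3.183 = 63.12 Pa.
ΔP = 63.12 Pa = 6.31×10^-4 bar.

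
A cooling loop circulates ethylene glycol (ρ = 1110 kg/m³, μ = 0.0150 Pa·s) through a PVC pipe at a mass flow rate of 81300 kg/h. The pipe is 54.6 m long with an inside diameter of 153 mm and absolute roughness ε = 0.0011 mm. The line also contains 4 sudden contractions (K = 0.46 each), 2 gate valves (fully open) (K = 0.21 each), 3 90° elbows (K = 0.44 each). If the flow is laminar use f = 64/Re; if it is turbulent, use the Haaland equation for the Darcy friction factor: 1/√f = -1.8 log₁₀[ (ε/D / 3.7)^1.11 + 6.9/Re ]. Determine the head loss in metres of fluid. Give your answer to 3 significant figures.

h_f ≈ 0.871 m

ṁ = 81300 kg/h = 81300/3600 = 22.58 kg/s.
A = πD²/4 = π(0.153)²/4 = 0.01839 m²; mean velocity V = ṁ/(ρA) = 22.58/(1110 · 0.01839) = 1.107 m/s.
Reynolds number Re = ρVD/μ = 1110 · 1.107 · 0.153 / 0.015 = 1.253e+04.
Re > 4000 → turbulent. Relative roughness ε/D = 1.1e-06/0.153 = 7.19e-06. Haaland: 1/√f = -1.8 log₁₀[(7.19e-06/3.7)^1.11 + 6.9/1.253e+04] = -1.8 log₁₀[4.57e-07 + 0.000551] = 5.866, so f = 0.02906.
Total minor-loss coefficient ΣK = 4·0.46 + 2·0.21 + 3·0.44 = 3.58.
ΔP = [f·L/D + ΣK]·(ρV²/2) = [0.02906·54.6/0.153 + 3.58]·(1110·1.107²/2) = [10.37 + 3.58]·679.6 = 9482 Pa.
Head loss h_f = ΔP/(ρg) = 9482/(1110·9.81) = 0.871 m.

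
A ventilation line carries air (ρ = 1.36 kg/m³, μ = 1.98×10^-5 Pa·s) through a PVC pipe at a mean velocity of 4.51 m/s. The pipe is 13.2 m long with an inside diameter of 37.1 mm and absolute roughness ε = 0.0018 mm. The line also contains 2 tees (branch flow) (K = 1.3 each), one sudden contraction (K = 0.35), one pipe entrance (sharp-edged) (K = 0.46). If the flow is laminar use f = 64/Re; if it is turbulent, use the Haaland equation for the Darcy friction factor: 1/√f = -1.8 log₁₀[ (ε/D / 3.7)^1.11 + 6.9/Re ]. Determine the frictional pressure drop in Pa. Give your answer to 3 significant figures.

Reynolds number Re = ρVD/μ = 1.36 · 4.51 · 0.0371 / 1.98e-05 = 1.149e+04.
Re > 4000 → turbulent. Relative roughness ε/D = 1.8e-06/0.0371 = 4.85e-05. Haaland: 1/√f = -1.8 log₁₀[(4.85e-05/3.7)^1.11 + 6.9/1.149e+04] = -1.8 log₁₀[3.81e-06 + 0.0006] = 5.794, so f = 0.02979.
Total minor-loss coefficient ΣK = 2·1.3 + 1·0.35 + 1·0.46 = 3.41.
ΔP = [f·L/D + ΣK]·(ρV²/2) = [0.02979·13.2/0.0371 + 3.41]·(1.36·4.51²/2) = [10.6 + 3.41]·13.83 = 193.8 Pa.

ΔP ≈ 194 Pa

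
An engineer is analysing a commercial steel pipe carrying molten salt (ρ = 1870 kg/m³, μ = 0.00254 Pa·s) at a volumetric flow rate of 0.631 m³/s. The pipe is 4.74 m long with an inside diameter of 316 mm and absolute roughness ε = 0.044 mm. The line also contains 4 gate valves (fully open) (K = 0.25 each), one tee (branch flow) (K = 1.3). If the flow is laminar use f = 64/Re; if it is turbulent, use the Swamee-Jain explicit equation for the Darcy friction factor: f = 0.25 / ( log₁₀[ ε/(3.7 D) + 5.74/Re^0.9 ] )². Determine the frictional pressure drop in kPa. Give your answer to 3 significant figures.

ΔP ≈ 152 kPa

Cross-sectional area A = πD²/4 = π(0.316)²/4 = 0.07843 m²; mean velocity V = Q/A = 0.631/0.07843 = 8.046 m/s.
Reynolds number Re = ρVD/μ = 1870 · 8.046 · 0.316 / 0.00254 = 1.872e+06.
Re > 4000 → turbulent. Relative roughness ε/D = 4.4e-05/0.316 = 0.000139. Swamee-Jain: f = 0.25/(log₁₀[0.000139/3.7 + 5.74/1.872e+06^0.9])² = 0.25/(log₁₀[3.76e-05 + 1.3e-05])² = 0.25/(-4.296)² = 0.01355.
Total minor-loss coefficient ΣK = 4·0.25 + 1·1.3 = 2.3.
ΔP = [f·L/D + ΣK]·(ρV²/2) = [0.01355·4.74/0.316 + 2.3]·(1870·8.046²/2) = [0.2032 + 2.3]·6.053e+04 = 1.515e+05 Pa.
ΔP = 1.515e+05 Pa = 152 kPa.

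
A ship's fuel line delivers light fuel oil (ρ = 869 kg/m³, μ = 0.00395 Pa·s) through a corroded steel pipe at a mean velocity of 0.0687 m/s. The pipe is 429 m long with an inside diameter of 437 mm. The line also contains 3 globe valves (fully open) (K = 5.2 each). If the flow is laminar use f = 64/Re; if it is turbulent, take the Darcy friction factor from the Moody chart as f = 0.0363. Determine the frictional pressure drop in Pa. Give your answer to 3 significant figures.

Reynolds number Re = ρVD/μ = 869 · 0.0687 · 0.437 / 0.00395 = 6605.
Re > 4000 → turbulent; use the Moody-chart value f = 0.0363.
Total minor-loss coefficient ΣK = 3·5.2 = 15.6.
ΔP = [f·L/D + ΣK]·(ρV²/2) = [0.0363·429/0.437 + 15.6]·(869·0.0687²/2) = [35.64 + 15.6]·2.051 = 105.1 Pa.

ΔP ≈ 105 Pa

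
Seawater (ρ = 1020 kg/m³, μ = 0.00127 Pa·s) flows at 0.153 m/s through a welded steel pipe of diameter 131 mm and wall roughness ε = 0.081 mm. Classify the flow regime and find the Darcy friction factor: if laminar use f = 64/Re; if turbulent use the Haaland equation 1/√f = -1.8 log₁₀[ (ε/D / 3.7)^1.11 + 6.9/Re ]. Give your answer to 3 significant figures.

f ≈ 0.0282

Re = ρVD/μ = 1020·0.153·0.131/0.00127 = 1.61e+04.
Re > 4000 → turbulent. ε/D = 8.1e-05/0.131 = 0.000618; Haaland: 1/√f = -1.8 log₁₀[6.42e-05 + 0.000429] = 5.953, so f = 0.02822.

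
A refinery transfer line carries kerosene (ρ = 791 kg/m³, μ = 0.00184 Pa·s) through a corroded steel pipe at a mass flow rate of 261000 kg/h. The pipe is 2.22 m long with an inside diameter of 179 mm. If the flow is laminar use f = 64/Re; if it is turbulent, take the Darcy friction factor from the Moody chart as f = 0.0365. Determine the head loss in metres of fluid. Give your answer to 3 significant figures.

ṁ = 261000 kg/h = 261000/3600 = 72.5 kg/s.
A = πD²/4 = π(0.179)²/4 = 0.02516 m²; mean velocity V = ṁ/(ρA) = 72.5/(791 · 0.02516) = 3.642 m/s.
Reynolds number Re = ρVD/μ = 791 · 3.642 · 0.179 / 0.00184 = 2.803e+05.
Re > 4000 → turbulent; use the Moody-chart value f = 0.0365.
Darcy-Weisbach: ΔP = f(L/D)(ρV²/2) = 0.0365·(2.22/0.179)·(791·3.642²/2) = 0.0365·12.4·5247 = 2375 Pa.
Head loss h_f = ΔP/(ρg) = 2375/(791·9.81) = 0.306 m.

h_f ≈ 0.306 m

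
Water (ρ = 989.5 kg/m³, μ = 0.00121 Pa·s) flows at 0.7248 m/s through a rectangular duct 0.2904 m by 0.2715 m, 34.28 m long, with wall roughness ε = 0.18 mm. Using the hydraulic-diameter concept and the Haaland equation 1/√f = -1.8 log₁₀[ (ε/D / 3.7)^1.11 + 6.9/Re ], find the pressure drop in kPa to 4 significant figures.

Hydraulic diameter D_h = 4A/P = 4·(0.2904·0.2715)/(2·(0.2904+0.2715)) = 0.3154/1.124 = 0.2806 m.
Re = ρVD_h/μ = 989.5·0.7248·0.2806/0.00121 = 1.663e+05.
ε/D_h = 0.00018/0.2806 = 0.000641; Haaland gives 1/√f = -1.8 log₁₀[6.69e-05+4.15e-05] = 7.137, so f = 0.01963.
ΔP = f(L/D_h)(ρV²/2) = 0.01963·34.28/0.2806·259.9 = 623.2 Pa.
ΔP = 0.6232 kPa.

ΔP ≈ 0.6232 kPa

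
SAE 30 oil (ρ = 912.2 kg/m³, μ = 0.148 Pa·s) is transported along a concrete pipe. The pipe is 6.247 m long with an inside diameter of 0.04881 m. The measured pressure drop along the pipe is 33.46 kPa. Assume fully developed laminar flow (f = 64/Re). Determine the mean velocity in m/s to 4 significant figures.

For laminar flow, f = 64/Re with Re = ρVD/μ, so Darcy-Weisbach reduces to ΔP = 32μLV/D². Solving for V: V = ΔP·D²/(32μL) = 3.346e+04·(0.04881)²/(32·0.148·6.247) = 2.694 m/s.
Check: Re = ρVD/μ = 912.2·2.694·0.04881/0.148 = 810.6 < 2300, so the laminar assumption holds.

V ≈ 2.694 m/s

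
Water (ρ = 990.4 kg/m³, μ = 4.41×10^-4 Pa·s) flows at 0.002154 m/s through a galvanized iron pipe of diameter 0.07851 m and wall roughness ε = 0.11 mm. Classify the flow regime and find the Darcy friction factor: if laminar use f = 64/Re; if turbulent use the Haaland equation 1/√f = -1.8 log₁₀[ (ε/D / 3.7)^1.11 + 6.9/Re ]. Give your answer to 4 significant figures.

Re = ρVD/μ = 990.4·0.002154·0.07851/0.000441 = 379.8.
Re < 2300 → laminar, so f = 64/Re = 0.1685 (roughness is irrelevant in laminar flow).

f ≈ 0.1685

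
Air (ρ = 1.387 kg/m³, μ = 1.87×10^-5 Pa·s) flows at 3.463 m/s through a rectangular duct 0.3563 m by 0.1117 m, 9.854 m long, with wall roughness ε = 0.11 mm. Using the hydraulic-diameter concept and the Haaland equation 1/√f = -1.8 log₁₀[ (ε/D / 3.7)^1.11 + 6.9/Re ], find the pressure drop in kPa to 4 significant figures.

ΔP ≈ 0.01118 kPa

Hydraulic diameter D_h = 4A/P = 4·(0.3563·0.1117)/(2·(0.3563+0.1117)) = 0.1592/0.936 = 0.1701 m.
Re = ρVD_h/μ = 1.387·3.463·0.1701/1.87e-05 = 4.369e+04.
ε/D_h = 0.00011/0.1701 = 0.000647; Haaland gives 1/√f = -1.8 log₁₀[6.75e-05+0.000158] = 6.565, so f = 0.02321.
ΔP = f(L/D_h)(ρV²/2) = 0.02321·9.854/0.1701·8.317 = 11.18 Pa.
ΔP = 0.01118 kPa.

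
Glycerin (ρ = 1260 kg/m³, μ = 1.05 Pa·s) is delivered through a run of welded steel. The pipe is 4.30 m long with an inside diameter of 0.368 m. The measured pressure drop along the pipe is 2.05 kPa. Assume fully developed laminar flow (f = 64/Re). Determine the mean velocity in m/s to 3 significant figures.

V ≈ 1.92 m/s

For laminar flow, f = 64/Re with Re = ρVD/μ, so Darcy-Weisbach reduces to ΔP = 32μLV/D². Solving for V: V = ΔP·D²/(32μL) = 2050·(0.368)²/(32·1.05·4.3) = 1.922 m/s.
Check: Re = ρVD/μ = 1260·1.922·0.368/1.05 = 848.5 < 2300, so the laminar assumption holds.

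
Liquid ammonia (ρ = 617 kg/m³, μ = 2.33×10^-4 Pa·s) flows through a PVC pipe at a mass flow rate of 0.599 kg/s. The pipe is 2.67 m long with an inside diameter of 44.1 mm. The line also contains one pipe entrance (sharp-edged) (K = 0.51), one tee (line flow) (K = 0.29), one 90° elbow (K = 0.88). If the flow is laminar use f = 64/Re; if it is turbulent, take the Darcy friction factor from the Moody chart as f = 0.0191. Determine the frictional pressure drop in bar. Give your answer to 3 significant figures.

A = πD²/4 = π(0.0441)²/4 = 0.001527 m²; mean velocity V = ṁ/(ρA) = 0.599/(617 · 0.001527) = 0.6356 m/s.
Reynolds number Re = ρVD/μ = 617 · 0.6356 · 0.0441 / 0.000233 = 7.422e+04.
Re > 4000 → turbulent; use the Moody-chart value f = 0.0191.
Total minor-loss coefficient ΣK = 1·0.51 + 1·0.29 + 1·0.88 = 1.68.
ΔP = [f·L/D + ΣK]·(ρV²/2) = [0.0191·2.67/0.0441 + 1.68]·(617·0.6356²/2) = [1.156 + 1.68]·124.6 = 353.5 Pa.
ΔP = 353.5 Pa = 0.00353 bar.

ΔP ≈ 0.00353 bar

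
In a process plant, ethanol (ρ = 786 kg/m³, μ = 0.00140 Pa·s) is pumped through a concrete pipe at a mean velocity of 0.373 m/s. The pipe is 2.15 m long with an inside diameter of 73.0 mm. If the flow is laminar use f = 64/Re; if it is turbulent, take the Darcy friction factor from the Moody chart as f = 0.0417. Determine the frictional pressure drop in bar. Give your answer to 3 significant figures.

Reynolds number Re = ρVD/μ = 786 · 0.373 · 0.073 / 0.0014 = 1.529e+04.
Re > 4000 → turbulent; use the Moody-chart value f = 0.0417.
Darcy-Weisbach: ΔP = f(L/D)(ρV²/2) = 0.0417·(2.15/0.073)·(786·0.373²/2) = 0.0417·29.45·54.68 = 67.15 Pa.
ΔP = 67.15 Pa = 6.72×10^-4 bar.

ΔP ≈ 6.72×10^-4 bar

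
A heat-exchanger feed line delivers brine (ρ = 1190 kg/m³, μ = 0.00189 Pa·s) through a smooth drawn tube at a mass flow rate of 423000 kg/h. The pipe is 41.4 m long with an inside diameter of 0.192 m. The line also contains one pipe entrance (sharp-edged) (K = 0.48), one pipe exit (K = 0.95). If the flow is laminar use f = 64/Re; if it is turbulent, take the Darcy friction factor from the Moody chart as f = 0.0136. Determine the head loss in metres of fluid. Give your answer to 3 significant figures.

h_f ≈ 2.59 m

ṁ = 423000 kg/h = 423000/3600 = 117.5 kg/s.
A = πD²/4 = π(0.192)²/4 = 0.02895 m²; mean velocity V = ṁ/(ρA) = 117.5/(1190 · 0.02895) = 3.41 m/s.
Reynolds number Re = ρVD/μ = 1190 · 3.41 · 0.192 / 0.00189 = 4.123e+05.
Re > 4000 → turbulent; use the Moody-chart value f = 0.0136.
Total minor-loss coefficient ΣK = 1·0.48 + 1·0.95 = 1.43.
ΔP = [f·L/D + ΣK]·(ρV²/2) = [0.0136·41.4/0.192 + 1.43]·(1190·3.41²/2) = [2.932 + 1.43]·6920 = 3.019e+04 Pa.
Head loss h_f = ΔP/(ρg) = 3.019e+04/(1190·9.81) = 2.59 m.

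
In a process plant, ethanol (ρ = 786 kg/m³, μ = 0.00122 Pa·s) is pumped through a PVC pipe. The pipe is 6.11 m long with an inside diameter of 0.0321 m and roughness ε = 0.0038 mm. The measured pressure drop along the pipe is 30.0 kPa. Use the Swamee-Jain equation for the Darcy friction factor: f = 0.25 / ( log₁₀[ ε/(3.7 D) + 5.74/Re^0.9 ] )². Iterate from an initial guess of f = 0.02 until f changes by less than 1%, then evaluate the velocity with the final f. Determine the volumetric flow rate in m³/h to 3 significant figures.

Rearranging Darcy-Weisbach: V = √(2·ΔP·D/(f·L·ρ)). With ε/D = 3.8e-06/0.0321 = 0.000118, iterate starting from f = 0.02:
  f = 0.02 → V = √(2·3e+04·0.0321/(0.02·6.11·786)) = 4.478 m/s; Re = ρVD/μ = 9.261e+04; f → 0.01882
  f = 0.01882 → V = 4.617 m/s; Re = 9.547e+04; f → 0.01871
Converged (Δf/f < 1%). With the final f = 0.01871: V = √(2·3e+04·0.0321/(0.01871·6.11·786)) = 4.629 m/s.
Q = V·A = 4.629·(π/4·0.0321²) = 0.003747 m³/s = 13.5 m³/h.

Q ≈ 13.5 m³/h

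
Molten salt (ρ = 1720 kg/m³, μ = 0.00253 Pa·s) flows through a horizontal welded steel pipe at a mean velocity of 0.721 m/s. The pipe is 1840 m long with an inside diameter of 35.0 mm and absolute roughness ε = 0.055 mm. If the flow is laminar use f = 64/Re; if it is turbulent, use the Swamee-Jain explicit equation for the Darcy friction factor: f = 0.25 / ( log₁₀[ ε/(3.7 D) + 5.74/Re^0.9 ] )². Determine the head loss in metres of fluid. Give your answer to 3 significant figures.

h_f ≈ 41.9 m

Reynolds number Re = ρVD/μ = 1720 · 0.721 · 0.035 / 0.00253 = 1.716e+04.
Re > 4000 → turbulent. Relative roughness ε/D = 5.5e-05/0.035 = 0.00157. Swamee-Jain: f = 0.25/(log₁₀[0.00157/3.7 + 5.74/1.716e+04^0.9])² = 0.25/(log₁₀[0.000425 + 0.000887])² = 0.25/(-2.882)² = 0.0301.
Darcy-Weisbach: ΔP = f(L/D)(ρV²/2) = 0.0301·(1840/0.035)·(1720·0.721²/2) = 0.0301·5.257e+04·447.1 = 7.073e+05 Pa.
Head loss h_f = ΔP/(ρg) = 7.073e+05/(1720·9.81) = 41.9 m.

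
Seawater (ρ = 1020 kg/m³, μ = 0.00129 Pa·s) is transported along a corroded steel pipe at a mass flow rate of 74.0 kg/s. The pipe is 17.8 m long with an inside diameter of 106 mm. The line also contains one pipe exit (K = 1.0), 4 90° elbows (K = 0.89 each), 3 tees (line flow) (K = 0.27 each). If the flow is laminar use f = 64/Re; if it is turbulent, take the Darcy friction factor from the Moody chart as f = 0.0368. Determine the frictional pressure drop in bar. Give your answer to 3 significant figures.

ΔP ≈ 3.98 bar

A = πD²/4 = π(0.106)²/4 = 0.008825 m²; mean velocity V = ṁ/(ρA) = 74/(1020 · 0.008825) = 8.221 m/s.
Reynolds number Re = ρVD/μ = 1020 · 8.221 · 0.106 / 0.00129 = 6.89e+05.
Re > 4000 → turbulent; use the Moody-chart value f = 0.0368.
Total minor-loss coefficient ΣK = 1·1 + 4·0.89 + 3·0.27 = 5.37.
ΔP = [f·L/D + ΣK]·(ρV²/2) = [0.0368·17.8/0.106 + 5.37]·(1020·8.221²/2) = [6.18 + 5.37]·3.447e+04 = 3.981e+05 Pa.
ΔP = 3.981e+05 Pa = 3.98 bar.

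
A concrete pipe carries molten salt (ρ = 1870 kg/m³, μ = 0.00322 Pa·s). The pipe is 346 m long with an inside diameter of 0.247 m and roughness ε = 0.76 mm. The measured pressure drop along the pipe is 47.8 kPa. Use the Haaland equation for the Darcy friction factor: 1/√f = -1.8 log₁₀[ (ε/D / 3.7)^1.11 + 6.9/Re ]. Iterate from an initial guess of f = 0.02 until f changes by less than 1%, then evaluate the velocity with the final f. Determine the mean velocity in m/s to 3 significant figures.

Rearranging Darcy-Weisbach: V = √(2·ΔP·D/(f·L·ρ)). With ε/D = 0.00076/0.247 = 0.00308, iterate starting from f = 0.02:
  f = 0.02 → V = √(2·4.78e+04·0.247/(0.02·346·1870)) = 1.351 m/s; Re = ρVD/μ = 1.938e+05; f → 0.02701
  f = 0.02701 → V = 1.162 m/s; Re = 1.667e+05; f → 0.02711
Converged (Δf/f < 1%). With the final f = 0.02711: V = √(2·4.78e+04·0.247/(0.02711·346·1870)) = 1.16 m/s.

V ≈ 1.16 m/s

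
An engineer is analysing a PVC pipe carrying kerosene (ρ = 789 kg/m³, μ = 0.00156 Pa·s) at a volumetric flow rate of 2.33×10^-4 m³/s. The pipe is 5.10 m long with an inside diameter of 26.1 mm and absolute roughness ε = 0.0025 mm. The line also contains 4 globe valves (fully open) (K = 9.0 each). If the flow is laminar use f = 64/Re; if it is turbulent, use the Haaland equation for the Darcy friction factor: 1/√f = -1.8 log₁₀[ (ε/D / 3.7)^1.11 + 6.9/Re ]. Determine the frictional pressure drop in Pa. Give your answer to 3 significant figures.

Cross-sectional area A = πD²/4 = π(0.0261)²/4 = 0.000535 m²; mean velocity V = Q/A = 0.000233/0.000535 = 0.4355 m/s.
Reynolds number Re = ρVD/μ = 789 · 0.4355 · 0.0261 / 0.00156 = 5749.
Re > 4000 → turbulent. Relative roughness ε/D = 2.5e-06/0.0261 = 9.58e-05. Haaland: 1/√f = -1.8 log₁₀[(9.58e-05/3.7)^1.11 + 6.9/5749] = -1.8 log₁₀[8.1e-06 + 0.0012] = 5.252, so f = 0.03625.
Total minor-loss coefficient ΣK = 4·9 = 36.
ΔP = [f·L/D + ΣK]·(ρV²/2) = [0.03625·5.1/0.0261 + 36]·(789·0.4355²/2) = [7.084 + 36]·74.82 = 3224 Pa.

ΔP ≈ 3220 Pa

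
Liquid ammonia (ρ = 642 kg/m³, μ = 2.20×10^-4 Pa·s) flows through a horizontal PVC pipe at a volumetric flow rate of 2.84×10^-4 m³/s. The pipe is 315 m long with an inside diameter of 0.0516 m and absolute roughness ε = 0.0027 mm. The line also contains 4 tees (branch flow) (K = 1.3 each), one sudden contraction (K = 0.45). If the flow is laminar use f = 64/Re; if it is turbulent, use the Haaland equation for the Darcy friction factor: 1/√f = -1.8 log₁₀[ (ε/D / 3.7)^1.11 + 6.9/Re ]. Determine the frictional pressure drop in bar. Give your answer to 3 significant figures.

ΔP ≈ 0.00962 bar

Cross-sectional area A = πD²/4 = π(0.0516)²/4 = 0.002091 m²; mean velocity V = Q/A = 0.000284/0.002091 = 0.1358 m/s.
Reynolds number Re = ρVD/μ = 642 · 0.1358 · 0.0516 / 0.00022 = 2.045e+04.
Re > 4000 → turbulent. Relative roughness ε/D = 2.7e-06/0.0516 = 5.23e-05. Haaland: 1/√f = -1.8 log₁₀[(5.23e-05/3.7)^1.11 + 6.9/2.045e+04] = -1.8 log₁₀[4.14e-06 + 0.000337] = 6.24, so f = 0.02568.
Total minor-loss coefficient ΣK = 4·1.3 + 1·0.45 = 5.65.
ΔP = [f·L/D + ΣK]·(ρV²/2) = [0.02568·315/0.0516 + 5.65]·(642·0.1358²/2) = [156.8 + 5.65]·5.921 = 961.7 Pa.
ΔP = 961.7 Pa = 0.00962 bar.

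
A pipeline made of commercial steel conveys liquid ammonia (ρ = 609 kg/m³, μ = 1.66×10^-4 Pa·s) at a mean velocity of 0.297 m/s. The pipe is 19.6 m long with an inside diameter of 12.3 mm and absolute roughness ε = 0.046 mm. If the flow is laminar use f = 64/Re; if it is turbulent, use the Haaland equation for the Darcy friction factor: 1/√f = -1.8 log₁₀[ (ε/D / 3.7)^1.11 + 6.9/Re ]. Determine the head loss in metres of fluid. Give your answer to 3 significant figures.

h_f ≈ 0.245 m

Reynolds number Re = ρVD/μ = 609 · 0.297 · 0.0123 / 0.000166 = 1.34e+04.
Re > 4000 → turbulent. Relative roughness ε/D = 4.6e-05/0.0123 = 0.00374. Haaland: 1/√f = -1.8 log₁₀[(0.00374/3.7)^1.11 + 6.9/1.34e+04] = -1.8 log₁₀[0.000473 + 0.000515] = 5.409, so f = 0.03418.
Darcy-Weisbach: ΔP = f(L/D)(ρV²/2) = 0.03418·(19.6/0.0123)·(609·0.297²/2) = 0.03418·1593·26.86 = 1463 Pa.
Head loss h_f = ΔP/(ρg) = 1463/(609·9.81) = 0.245 m.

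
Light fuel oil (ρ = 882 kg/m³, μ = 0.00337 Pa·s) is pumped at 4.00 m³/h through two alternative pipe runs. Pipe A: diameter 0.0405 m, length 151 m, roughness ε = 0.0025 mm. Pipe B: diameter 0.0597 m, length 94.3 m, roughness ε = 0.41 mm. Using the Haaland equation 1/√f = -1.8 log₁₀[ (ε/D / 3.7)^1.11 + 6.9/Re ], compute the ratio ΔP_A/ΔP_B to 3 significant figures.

Pipe A: V = Q/A = 0.001111/0.001288 = 0.8625 m/s; Re = 9142; ε/D = 6.17e-05; Haaland → f = 0.03172; ΔP_A = f(L/D)(ρV²/2) = 3.88e+04 Pa.
Pipe B: V = Q/A = 0.001111/0.002799 = 0.3969 m/s; Re = 6202; ε/D = 0.00687; Haaland → f = 0.04265; ΔP_B = f(L/D)(ρV²/2) = 4681 Pa.
ΔP_A/ΔP_B = 3.88e+04/4681 = 8.29.

ΔP_A/ΔP_B ≈ 8.29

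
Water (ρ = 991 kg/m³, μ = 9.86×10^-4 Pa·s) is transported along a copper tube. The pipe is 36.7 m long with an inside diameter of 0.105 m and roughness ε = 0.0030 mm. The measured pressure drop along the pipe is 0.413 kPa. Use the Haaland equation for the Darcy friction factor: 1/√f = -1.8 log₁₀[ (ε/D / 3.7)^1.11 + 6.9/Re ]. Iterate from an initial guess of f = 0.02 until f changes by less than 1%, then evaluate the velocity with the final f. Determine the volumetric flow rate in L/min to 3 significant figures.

Q ≈ 169 L/min

Rearranging Darcy-Weisbach: V = √(2·ΔP·D/(f·L·ρ)). With ε/D = 3e-06/0.105 = 2.86e-05, iterate starting from f = 0.02:
  f = 0.02 → V = √(2·413·0.105/(0.02·36.7·991)) = 0.3453 m/s; Re = ρVD/μ = 3.644e+04; f → 0.02233
  f = 0.02233 → V = 0.3268 m/s; Re = 3.449e+04; f → 0.02262
  f = 0.02262 → V = 0.3247 m/s; Re = 3.427e+04; f → 0.02265
Converged (Δf/f < 1%). With the final f = 0.02265: V = √(2·413·0.105/(0.02265·36.7·991)) = 0.3245 m/s.
Q = V·A = 0.3245·(π/4·0.105²) = 0.00281 m³/s = 169 L/min.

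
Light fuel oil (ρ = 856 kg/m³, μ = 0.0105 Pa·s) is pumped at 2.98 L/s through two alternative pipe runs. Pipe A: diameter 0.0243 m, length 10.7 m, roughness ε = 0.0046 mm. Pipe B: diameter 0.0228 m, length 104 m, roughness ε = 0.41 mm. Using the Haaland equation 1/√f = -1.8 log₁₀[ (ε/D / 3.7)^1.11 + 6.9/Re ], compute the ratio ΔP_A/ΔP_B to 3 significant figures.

ΔP_A/ΔP_B ≈ 0.0440

Pipe A: V = Q/A = 0.00298/0.0004638 = 6.426 m/s; Re = 1.273e+04; ε/D = 0.000189; Haaland → f = 0.02918; ΔP_A = f(L/D)(ρV²/2) = 2.27e+05 Pa.
Pipe B: V = Q/A = 0.00298/0.0004083 = 7.299 m/s; Re = 1.357e+04; ε/D = 0.018; Haaland → f = 0.04966; ΔP_B = f(L/D)(ρV²/2) = 5.165e+06 Pa.
ΔP_A/ΔP_B = 2.27e+05/5.165e+06 = 0.0440.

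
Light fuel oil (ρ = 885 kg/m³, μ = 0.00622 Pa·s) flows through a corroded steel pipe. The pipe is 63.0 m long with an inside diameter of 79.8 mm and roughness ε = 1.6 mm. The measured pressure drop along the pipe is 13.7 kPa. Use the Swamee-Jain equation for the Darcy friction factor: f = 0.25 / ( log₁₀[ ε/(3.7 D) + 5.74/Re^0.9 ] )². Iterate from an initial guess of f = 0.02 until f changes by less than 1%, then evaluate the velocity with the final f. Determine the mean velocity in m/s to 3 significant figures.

Rearranging Darcy-Weisbach: V = √(2·ΔP·D/(f·L·ρ)). With ε/D = 0.0016/0.0798 = 0.0201, iterate starting from f = 0.02:
  f = 0.02 → V = √(2·1.37e+04·0.0798/(0.02·63·885)) = 1.4 m/s; Re = ρVD/μ = 1.59e+04; f → 0.05184
  f = 0.05184 → V = 0.8697 m/s; Re = 9875; f → 0.05346
  f = 0.05346 → V = 0.8565 m/s; Re = 9725; f → 0.05352
Converged (Δf/f < 1%). With the final f = 0.05352: V = √(2·1.37e+04·0.0798/(0.05352·63·885)) = 0.856 m/s.

V ≈ 0.856 m/s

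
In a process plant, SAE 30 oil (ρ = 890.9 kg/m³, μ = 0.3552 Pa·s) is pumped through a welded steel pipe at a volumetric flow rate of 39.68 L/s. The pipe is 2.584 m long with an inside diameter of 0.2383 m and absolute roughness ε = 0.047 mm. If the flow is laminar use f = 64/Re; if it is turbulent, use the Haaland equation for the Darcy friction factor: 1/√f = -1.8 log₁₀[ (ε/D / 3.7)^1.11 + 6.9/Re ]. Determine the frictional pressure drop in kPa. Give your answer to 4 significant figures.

Q = 39.68 L/s = 39.68/1000 = 0.03968 m³/s.
Cross-sectional area A = πD²/4 = π(0.2383)²/4 = 0.0446 m²; mean velocity V = Q/A = 0.03968/0.0446 = 0.8897 m/s.
Reynolds number Re = ρVD/μ = 890.9 · 0.8897 · 0.2383 / 0.355 = 531.8.
Re < 2300 → laminar flow, so f = 64/Re = 64/531.8 = 0.1204 (the turbulent correlation is not needed).
Darcy-Weisbach: ΔP = f(L/D)(ρV²/2) = 0.1204·(2.584/0.2383)·(890.9·0.8897²/2) = 0.1204·10.84·352.6 = 460.2 Pa.
ΔP = 460.2 Pa = 0.4602 kPa.

ΔP ≈ 0.4602 kPa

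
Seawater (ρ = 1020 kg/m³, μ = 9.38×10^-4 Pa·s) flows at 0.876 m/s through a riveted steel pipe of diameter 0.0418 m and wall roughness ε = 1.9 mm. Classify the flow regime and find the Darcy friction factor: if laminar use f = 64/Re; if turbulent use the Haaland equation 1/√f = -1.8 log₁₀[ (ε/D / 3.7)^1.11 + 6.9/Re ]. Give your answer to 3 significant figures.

f ≈ 0.0693

Re = ρVD/μ = 1020·0.876·0.0418/0.000938 = 3.982e+04.
Re > 4000 → turbulent. ε/D = 0.0019/0.0418 = 0.0455; Haaland: 1/√f = -1.8 log₁₀[0.00757 + 0.000173] = 3.8, so f = 0.06926.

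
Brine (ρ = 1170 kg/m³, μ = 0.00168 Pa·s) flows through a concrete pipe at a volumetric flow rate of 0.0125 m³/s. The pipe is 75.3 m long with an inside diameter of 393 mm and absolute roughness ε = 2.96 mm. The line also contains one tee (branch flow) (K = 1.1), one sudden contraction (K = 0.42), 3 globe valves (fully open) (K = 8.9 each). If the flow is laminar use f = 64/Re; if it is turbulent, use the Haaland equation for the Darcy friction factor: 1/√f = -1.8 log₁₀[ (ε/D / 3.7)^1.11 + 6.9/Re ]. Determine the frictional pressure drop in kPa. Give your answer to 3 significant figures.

ΔP ≈ 0.219 kPa

Cross-sectional area A = πD²/4 = π(0.393)²/4 = 0.1213 m²; mean velocity V = Q/A = 0.0125/0.1213 = 0.103 m/s.
Reynolds number Re = ρVD/μ = 1170 · 0.103 · 0.393 / 0.00168 = 2.82e+04.
Re > 4000 → turbulent. Relative roughness ε/D = 0.00296/0.393 = 0.00753. Haaland: 1/√f = -1.8 log₁₀[(0.00753/3.7)^1.11 + 6.9/2.82e+04] = -1.8 log₁₀[0.00103 + 0.000245] = 5.211, so f = 0.03683.
Total minor-loss coefficient ΣK = 1·1.1 + 1·0.42 + 3·8.9 = 28.2.
ΔP = [f·L/D + ΣK]·(ρV²/2) = [0.03683·75.3/0.393 + 28.2]·(1170·0.103²/2) = [7.057 + 28.2]·6.212 = 219.1 Pa.
ΔP = 219.1 Pa = 0.219 kPa.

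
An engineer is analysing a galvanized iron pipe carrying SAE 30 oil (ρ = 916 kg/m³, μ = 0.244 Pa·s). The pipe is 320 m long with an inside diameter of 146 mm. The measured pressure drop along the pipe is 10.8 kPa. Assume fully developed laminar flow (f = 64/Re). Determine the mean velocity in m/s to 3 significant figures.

For laminar flow, f = 64/Re with Re = ρVD/μ, so Darcy-Weisbach reduces to ΔP = 32μLV/D². Solving for V: V = ΔP·D²/(32μL) = 1.08e+04·(0.146)²/(32·0.244·320) = 0.09214 m/s.
Check: Re = ρVD/μ = 916·0.09214·0.146/0.244 = 50.5 < 2300, so the laminar assumption holds.

V ≈ 0.0921 m/s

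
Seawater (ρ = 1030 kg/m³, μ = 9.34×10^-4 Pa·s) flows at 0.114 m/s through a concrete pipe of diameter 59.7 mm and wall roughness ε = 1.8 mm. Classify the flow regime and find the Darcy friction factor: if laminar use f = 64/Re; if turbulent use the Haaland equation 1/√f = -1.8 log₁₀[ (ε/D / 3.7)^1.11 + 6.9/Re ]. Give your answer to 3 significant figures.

Re = ρVD/μ = 1030·0.114·0.0597/0.000934 = 7505.
Re > 4000 → turbulent. ε/D = 0.0018/0.0597 = 0.0302; Haaland: 1/√f = -1.8 log₁₀[0.0048 + 0.000919] = 4.037, so f = 0.06137.

f ≈ 0.0614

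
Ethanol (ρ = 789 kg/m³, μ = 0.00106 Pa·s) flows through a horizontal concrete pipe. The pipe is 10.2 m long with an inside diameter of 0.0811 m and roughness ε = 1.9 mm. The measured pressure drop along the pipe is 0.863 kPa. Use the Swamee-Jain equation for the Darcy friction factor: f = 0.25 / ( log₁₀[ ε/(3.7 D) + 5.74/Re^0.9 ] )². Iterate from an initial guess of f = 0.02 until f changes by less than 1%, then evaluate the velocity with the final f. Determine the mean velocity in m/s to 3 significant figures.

V ≈ 0.572 m/s

Rearranging Darcy-Weisbach: V = √(2·ΔP·D/(f·L·ρ)). With ε/D = 0.0019/0.0811 = 0.0234, iterate starting from f = 0.02:
  f = 0.02 → V = √(2·863·0.0811/(0.02·10.2·789)) = 0.9326 m/s; Re = ρVD/μ = 5.629e+04; f → 0.0527
  f = 0.0527 → V = 0.5745 m/s; Re = 3.468e+04; f → 0.05322
Converged (Δf/f < 1%). With the final f = 0.05322: V = √(2·863·0.0811/(0.05322·10.2·789)) = 0.5717 m/s.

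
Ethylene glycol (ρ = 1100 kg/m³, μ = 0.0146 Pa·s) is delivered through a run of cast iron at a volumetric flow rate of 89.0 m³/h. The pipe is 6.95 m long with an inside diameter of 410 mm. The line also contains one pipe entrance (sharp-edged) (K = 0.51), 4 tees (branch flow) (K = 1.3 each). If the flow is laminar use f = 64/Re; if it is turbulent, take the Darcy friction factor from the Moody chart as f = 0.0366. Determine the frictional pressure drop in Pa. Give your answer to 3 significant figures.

Q = 89.0 m³/h = 89.0/3600 = 0.02472 m³/s.
Cross-sectional area A = πD²/4 = π(0.41)²/4 = 0.132 m²; mean velocity V = Q/A = 0.02472/0.132 = 0.1873 m/s.
Reynolds number Re = ρVD/μ = 1100 · 0.1873 · 0.41 / 0.0146 = 5784.
Re > 4000 → turbulent; use the Moody-chart value f = 0.0366.
Total minor-loss coefficient ΣK = 1·0.51 + 4·1.3 = 5.71.
ΔP = [f·L/D + ΣK]·(ρV²/2) = [0.0366·6.95/0.41 + 5.71]·(1100·0.1873²/2) = [0.6204 + 5.71]·19.29 = 122.1 Pa.

ΔP ≈ 122 Pa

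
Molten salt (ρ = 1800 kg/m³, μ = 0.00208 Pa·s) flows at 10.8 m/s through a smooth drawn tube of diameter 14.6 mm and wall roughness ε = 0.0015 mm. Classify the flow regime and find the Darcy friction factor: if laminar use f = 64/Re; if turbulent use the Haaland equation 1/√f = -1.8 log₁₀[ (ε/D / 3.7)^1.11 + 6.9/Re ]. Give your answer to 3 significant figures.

f ≈ 0.0173

Re = ρVD/μ = 1800·10.8·0.0146/0.00208 = 1.365e+05.
Re > 4000 → turbulent. ε/D = 1.5e-06/0.0146 = 0.000103; Haaland: 1/√f = -1.8 log₁₀[8.76e-06 + 5.06e-05] = 7.608, so f = 0.01728.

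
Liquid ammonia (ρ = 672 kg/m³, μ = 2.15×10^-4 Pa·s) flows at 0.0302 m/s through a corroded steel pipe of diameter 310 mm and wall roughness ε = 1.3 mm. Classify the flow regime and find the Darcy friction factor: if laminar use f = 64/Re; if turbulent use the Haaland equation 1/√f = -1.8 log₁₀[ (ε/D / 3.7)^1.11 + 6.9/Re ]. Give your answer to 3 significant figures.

f ≈ 0.0319

Re = ρVD/μ = 672·0.0302·0.31/0.000215 = 2.926e+04.
Re > 4000 → turbulent. ε/D = 0.0013/0.31 = 0.00419; Haaland: 1/√f = -1.8 log₁₀[0.000537 + 0.000236] = 5.601, so f = 0.03188.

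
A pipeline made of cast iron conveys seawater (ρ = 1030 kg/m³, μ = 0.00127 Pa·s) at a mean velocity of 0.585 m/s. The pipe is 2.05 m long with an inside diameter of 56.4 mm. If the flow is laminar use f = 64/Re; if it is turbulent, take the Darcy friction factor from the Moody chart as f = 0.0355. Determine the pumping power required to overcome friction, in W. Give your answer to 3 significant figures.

Reynolds number Re = ρVD/μ = 1030 · 0.585 · 0.0564 / 0.00127 = 2.676e+04.
Re > 4000 → turbulent; use the Moody-chart value f = 0.0355.
Darcy-Weisbach: ΔP = f(L/D)(ρV²/2) = 0.0355·(2.05/0.0564)·(1030·0.585²/2) = 0.0355·36.35·176.2 = 227.4 Pa.
Q = V·A = 0.585·0.002498 = 0.001462 m³/s.
Pumping power P = QΔP = 0.001462·227.4 = 0.3324 W = 0.332 W.

P ≈ 0.332 W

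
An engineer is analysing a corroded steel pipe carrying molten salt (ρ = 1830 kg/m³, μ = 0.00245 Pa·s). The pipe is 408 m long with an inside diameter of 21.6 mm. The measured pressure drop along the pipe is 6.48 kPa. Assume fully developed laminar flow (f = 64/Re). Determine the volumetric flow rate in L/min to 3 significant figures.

For laminar flow, f = 64/Re with Re = ρVD/μ, so Darcy-Weisbach reduces to ΔP = 32μLV/D². Solving for V: V = ΔP·D²/(32μL) = 6480·(0.0216)²/(32·0.00245·408) = 0.09452 m/s.
Check: Re = ρVD/μ = 1830·0.09452·0.0216/0.00245 = 1525 < 2300, so the laminar assumption holds.
Q = V·A = 0.09452·(π/4·0.0216²) = 3.463e-05 m³/s = 2.08 L/min.

Q ≈ 2.08 L/min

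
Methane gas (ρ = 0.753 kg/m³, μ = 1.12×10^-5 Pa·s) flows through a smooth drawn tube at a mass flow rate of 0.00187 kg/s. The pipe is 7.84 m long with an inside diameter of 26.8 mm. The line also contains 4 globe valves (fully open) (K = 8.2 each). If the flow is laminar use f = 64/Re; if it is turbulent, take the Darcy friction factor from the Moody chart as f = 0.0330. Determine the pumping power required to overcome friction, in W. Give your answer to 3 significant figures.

A = πD²/4 = π(0.0268)²/4 = 0.0005641 m²; mean velocity V = ṁ/(ρA) = 0.00187/(0.753 · 0.0005641) = 4.402 m/s.
Reynolds number Re = ρVD/μ = 0.753 · 4.402 · 0.0268 / 1.12e-05 = 7932.
Re > 4000 → turbulent; use the Moody-chart value f = 0.0330.
Total minor-loss coefficient ΣK = 4·8.2 = 32.8.
ΔP = [f·L/D + ΣK]·(ρV²/2) = [0.033·7.84/0.0268 + 32.8]·(0.753·4.402²/2) = [9.654 + 32.8]·7.297 = 309.8 Pa.
Q = ṁ/ρ = 0.00187/0.753 = 0.002483 m³/s.
Pumping power P = QΔP = 0.002483·309.8 = 0.7693 W = 0.769 W.

P ≈ 0.769 W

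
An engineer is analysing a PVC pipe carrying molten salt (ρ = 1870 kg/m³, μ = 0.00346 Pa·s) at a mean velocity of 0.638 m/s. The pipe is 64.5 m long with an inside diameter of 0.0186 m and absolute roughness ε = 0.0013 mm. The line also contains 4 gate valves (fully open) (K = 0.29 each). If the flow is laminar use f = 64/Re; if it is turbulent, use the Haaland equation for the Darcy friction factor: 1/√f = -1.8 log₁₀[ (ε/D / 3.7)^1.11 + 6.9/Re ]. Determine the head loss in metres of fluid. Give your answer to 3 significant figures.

h_f ≈ 2.55 m

Reynolds number Re = ρVD/μ = 1870 · 0.638 · 0.0186 / 0.00346 = 6414.
Re > 4000 → turbulent. Relative roughness ε/D = 1.3e-06/0.0186 = 6.99e-05. Haaland: 1/√f = -1.8 log₁₀[(6.99e-05/3.7)^1.11 + 6.9/6414] = -1.8 log₁₀[5.71e-06 + 0.00108] = 5.339, so f = 0.03509.
Total minor-loss coefficient ΣK = 4·0.29 = 1.16.
ΔP = [f·L/D + ΣK]·(ρV²/2) = [0.03509·64.5/0.0186 + 1.16]·(1870·0.638²/2) = [121.7 + 1.16]·380.6 = 4.675e+04 Pa.
Head loss h_f = ΔP/(ρg) = 4.675e+04/(1870·9.81) = 2.55 m.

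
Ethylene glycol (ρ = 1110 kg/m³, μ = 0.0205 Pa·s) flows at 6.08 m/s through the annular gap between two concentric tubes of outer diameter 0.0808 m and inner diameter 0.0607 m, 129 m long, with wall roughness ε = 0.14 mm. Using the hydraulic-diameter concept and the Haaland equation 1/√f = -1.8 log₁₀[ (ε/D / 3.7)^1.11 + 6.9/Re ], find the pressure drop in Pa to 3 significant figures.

Hydraulic diameter D_h = 4A/P = D_o - D_i = 0.0808 - 0.0607 = 0.0201 m.
Re = ρVD_h/μ = 1110·6.08·0.0201/0.0205 = 6617.
ε/D_h = 0.00014/0.0201 = 0.00697; Haaland gives 1/√f = -1.8 log₁₀[0.000944+0.00104] = 4.863, so f = 0.04228.
ΔP = f(L/D_h)(ρV²/2) = 0.04228·129/0.0201·2.052e+04 = 5.567e+06 Pa.

ΔP ≈ 5.57×10^6 Pa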